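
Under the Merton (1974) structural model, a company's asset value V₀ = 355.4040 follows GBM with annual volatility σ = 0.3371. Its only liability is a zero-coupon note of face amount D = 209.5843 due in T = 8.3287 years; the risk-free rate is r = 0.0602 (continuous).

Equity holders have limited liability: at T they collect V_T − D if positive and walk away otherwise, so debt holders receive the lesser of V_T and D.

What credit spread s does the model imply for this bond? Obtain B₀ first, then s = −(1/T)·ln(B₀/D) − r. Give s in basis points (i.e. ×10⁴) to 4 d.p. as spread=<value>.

spread=143.0849

d₁ = [ln(V₀/D) + (r + σ²/2)T] / (σ√T)
   = [ln(355.4040/209.5843) + (0.0602 + 0.5·0.3371²)·8.3287] / (0.3371·√8.3287)
   = [0.528129 + 0.974610] / 0.972853 = 1.544671
d₂ = d₁ − σ√T = 1.544671 − 0.972853 = 0.571818
N(d₁) = 0.938787,  N(d₂) = 0.716277,  e^(−rT) = 0.605690
E₀ = V₀·N(d₁) − D·e^(−rT)·N(d₂)
   = 355.4040·0.938787 − 209.5843·0.605690·0.716277 = 242.722283
B₀ = V₀ − E₀ = 355.4040 − 242.722283 = 112.681717
spread = −(1/T)·ln(B₀/D) − r = −(1/8.3287)·ln(112.681717/209.5843) − 0.0602 = 0.01430849
in basis points: 0.01430849 × 10⁴ = 143.0849 bp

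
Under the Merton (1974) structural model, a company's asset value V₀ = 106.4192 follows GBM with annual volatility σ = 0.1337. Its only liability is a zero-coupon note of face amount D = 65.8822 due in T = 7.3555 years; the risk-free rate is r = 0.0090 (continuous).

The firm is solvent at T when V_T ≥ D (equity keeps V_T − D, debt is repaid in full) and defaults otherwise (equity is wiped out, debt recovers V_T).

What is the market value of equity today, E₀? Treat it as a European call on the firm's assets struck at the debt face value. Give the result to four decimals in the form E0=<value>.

E0=45.5982

d₁ = [ln(V₀/D) + (r + σ²/2)T] / (σ√T)
   = [ln(106.4192/65.8822) + (0.0090 + 0.5·0.1337²)·7.3555] / (0.1337·√7.3555)
   = [0.479518 + 0.131942] / 0.362608 = 1.686282
d₂ = d₁ − σ√T = 1.686282 − 0.362608 = 1.323674
N(d₁) = 0.954129,  N(d₂) = 0.907194,  e^(−rT) = 0.935944
E₀ = V₀·N(d₁) − D·e^(−rT)·N(d₂)
   = 106.4192·0.954129 − 65.8822·0.935944·0.907194 = 45.598203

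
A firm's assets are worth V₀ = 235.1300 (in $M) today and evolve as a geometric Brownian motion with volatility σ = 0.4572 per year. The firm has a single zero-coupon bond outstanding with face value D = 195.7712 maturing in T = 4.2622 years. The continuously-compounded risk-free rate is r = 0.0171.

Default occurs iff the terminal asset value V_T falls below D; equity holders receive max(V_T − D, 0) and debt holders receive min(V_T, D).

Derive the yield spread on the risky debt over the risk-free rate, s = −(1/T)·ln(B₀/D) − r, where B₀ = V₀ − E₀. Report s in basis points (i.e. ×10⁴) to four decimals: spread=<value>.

spread=784.1705

d₁ = [ln(V₀/D) + (r + σ²/2)T] / (σ√T)
   = [ln(235.1300/195.7712) + (0.0171 + 0.5·0.4572²)·4.2622] / (0.4572·√4.2622)
   = [0.183192 + 0.518351] / 0.943894 = 0.743244
d₂ = d₁ − σ√T = 0.743244 − 0.943894 = -0.200650
N(d₁) = 0.771333,  N(d₂) = 0.420486,  e^(−rT) = 0.929709
E₀ = V₀·N(d₁) − D·e^(−rT)·N(d₂)
   = 235.1300·0.771333 − 195.7712·0.929709·0.420486 = 104.830732
B₀ = V₀ − E₀ = 235.1300 − 104.830732 = 130.299268
spread = −(1/T)·ln(B₀/D) − r = −(1/4.2622)·ln(130.299268/195.7712) − 0.0171 = 0.07841705
in basis points: 0.07841705 × 10⁴ = 784.1705 bp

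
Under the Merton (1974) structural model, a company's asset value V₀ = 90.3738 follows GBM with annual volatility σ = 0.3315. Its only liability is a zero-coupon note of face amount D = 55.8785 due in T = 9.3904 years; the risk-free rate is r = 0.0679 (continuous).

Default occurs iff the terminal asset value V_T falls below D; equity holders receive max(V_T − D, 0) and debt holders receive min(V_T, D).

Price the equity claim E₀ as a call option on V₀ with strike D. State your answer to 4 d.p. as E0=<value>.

d₁ = [ln(V₀/D) + (r + σ²/2)T] / (σ√T)
   = [ln(90.3738/55.8785) + (0.0679 + 0.5·0.3315²)·9.3904] / (0.3315·√9.3904)
   = [0.480775 + 1.153574] / 1.015841 = 1.608864
d₂ = d₁ − σ√T = 1.608864 − 1.015841 = 0.593023
N(d₁) = 0.946177,  N(d₂) = 0.723417,  e^(−rT) = 0.528555
E₀ = V₀·N(d₁) − D·e^(−rT)·N(d₂)
   = 90.3738·0.946177 − 55.8785·0.528555·0.723417 = 64.143574

E0=64.1436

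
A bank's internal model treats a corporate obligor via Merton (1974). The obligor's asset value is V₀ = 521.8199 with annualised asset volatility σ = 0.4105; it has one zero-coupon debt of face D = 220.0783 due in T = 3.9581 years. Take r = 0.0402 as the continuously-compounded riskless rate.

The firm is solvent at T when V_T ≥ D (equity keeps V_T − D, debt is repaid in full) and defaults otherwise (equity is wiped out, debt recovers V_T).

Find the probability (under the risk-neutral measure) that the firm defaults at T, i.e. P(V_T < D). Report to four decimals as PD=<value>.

PD=0.1994

d₁ = [ln(V₀/D) + (r + σ²/2)T] / (σ√T)
   = [ln(521.8199/220.0783) + (0.0402 + 0.5·0.4105²)·3.9581] / (0.4105·√3.9581)
   = [0.863339 + 0.492606] / 0.816689 = 1.660296
d₂ = d₁ − σ√T = 1.660296 − 0.816689 = 0.843607
risk-neutral PD = N(−d₂) = N(-0.843607) = 0.199444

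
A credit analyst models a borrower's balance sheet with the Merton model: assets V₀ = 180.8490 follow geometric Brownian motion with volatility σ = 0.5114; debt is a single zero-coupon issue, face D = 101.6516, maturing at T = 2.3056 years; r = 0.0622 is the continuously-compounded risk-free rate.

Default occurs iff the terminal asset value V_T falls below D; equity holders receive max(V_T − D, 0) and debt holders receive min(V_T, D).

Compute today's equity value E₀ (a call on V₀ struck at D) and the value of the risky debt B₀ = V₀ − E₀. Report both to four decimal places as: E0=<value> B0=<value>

E0=101.7239 B0=79.1251

d₁ = [ln(V₀/D) + (r + σ²/2)T] / (σ√T)
   = [ln(180.8490/101.6516) + (0.0622 + 0.5·0.5114²)·2.3056] / (0.5114·√2.3056)
   = [0.576111 + 0.444900] / 0.776520 = 1.314855
d₂ = d₁ − σ√T = 1.314855 − 0.776520 = 0.538335
N(d₁) = 0.905721,  N(d₂) = 0.704827,  e^(−rT) = 0.866400
E₀ = V₀·N(d₁) − D·e^(−rT)·N(d₂)
   = 180.8490·0.905721 − 101.6516·0.866400·0.704827 = 101.723876
B₀ = V₀ − E₀ = 180.8490 − 101.723876 = 79.125124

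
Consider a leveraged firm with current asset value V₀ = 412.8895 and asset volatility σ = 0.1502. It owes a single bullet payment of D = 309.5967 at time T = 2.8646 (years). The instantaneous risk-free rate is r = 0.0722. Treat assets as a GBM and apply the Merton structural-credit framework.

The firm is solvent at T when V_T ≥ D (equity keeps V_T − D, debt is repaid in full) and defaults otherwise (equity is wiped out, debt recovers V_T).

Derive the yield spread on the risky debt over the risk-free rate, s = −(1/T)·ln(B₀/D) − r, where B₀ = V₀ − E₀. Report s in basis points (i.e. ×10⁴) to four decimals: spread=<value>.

spread=11.0827

d₁ = [ln(V₀/D) + (r + σ²/2)T] / (σ√T)
   = [ln(412.8895/309.5967) + (0.0722 + 0.5·0.1502²)·2.8646] / (0.1502·√2.8646)
   = [0.287910 + 0.239137] / 0.254215 = 2.073227
d₂ = d₁ − σ√T = 2.073227 − 0.254215 = 1.819012
N(d₁) = 0.980924,  N(d₂) = 0.965545,  e^(−rT) = 0.813163
E₀ = V₀·N(d₁) − D·e^(−rT)·N(d₂)
   = 412.8895·0.980924 − 309.5967·0.813163·0.965545 = 161.935008
B₀ = V₀ − E₀ = 412.8895 − 161.935008 = 250.954492
spread = −(1/T)·ln(B₀/D) − r = −(1/2.8646)·ln(250.954492/309.5967) − 0.0722 = 0.00110827
in basis points: 0.00110827 × 10⁴ = 11.0827 bp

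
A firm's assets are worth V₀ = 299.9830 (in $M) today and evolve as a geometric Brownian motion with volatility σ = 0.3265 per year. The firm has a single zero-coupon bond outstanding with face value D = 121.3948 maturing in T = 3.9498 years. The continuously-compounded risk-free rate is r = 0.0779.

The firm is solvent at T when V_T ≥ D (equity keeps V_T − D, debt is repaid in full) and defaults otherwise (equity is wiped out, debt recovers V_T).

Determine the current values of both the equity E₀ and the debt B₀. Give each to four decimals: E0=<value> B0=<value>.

E0=211.9634 B0=88.0196

d₁ = [ln(V₀/D) + (r + σ²/2)T] / (σ√T)
   = [ln(299.9830/121.3948) + (0.0779 + 0.5·0.3265²)·3.9498] / (0.3265·√3.9498)
   = [0.904678 + 0.518218] / 0.648889 = 2.192817
d₂ = d₁ − σ√T = 2.192817 − 0.648889 = 1.543928
N(d₁) = 0.985840,  N(d₂) = 0.938697,  e^(−rT) = 0.735144
E₀ = V₀·N(d₁) − D·e^(−rT)·N(d₂)
   = 299.9830·0.985840 − 121.3948·0.735144·0.938697 = 211.963380
B₀ = V₀ − E₀ = 299.9830 − 211.963380 = 88.019620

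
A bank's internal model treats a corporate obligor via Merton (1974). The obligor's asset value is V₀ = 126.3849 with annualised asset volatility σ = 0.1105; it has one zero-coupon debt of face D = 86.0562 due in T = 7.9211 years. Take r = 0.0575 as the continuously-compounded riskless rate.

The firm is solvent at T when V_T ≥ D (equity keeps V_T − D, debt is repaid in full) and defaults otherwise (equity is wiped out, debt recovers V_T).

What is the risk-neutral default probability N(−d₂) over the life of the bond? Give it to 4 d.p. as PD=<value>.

PD=0.0055

d₁ = [ln(V₀/D) + (r + σ²/2)T] / (σ√T)
   = [ln(126.3849/86.0562) + (0.0575 + 0.5·0.1105²)·7.9211] / (0.1105·√7.9211)
   = [0.384331 + 0.503823] / 0.310996 = 2.855836
d₂ = d₁ − σ√T = 2.855836 − 0.310996 = 2.544840
risk-neutral PD = N(−d₂) = N(-2.544840) = 0.005466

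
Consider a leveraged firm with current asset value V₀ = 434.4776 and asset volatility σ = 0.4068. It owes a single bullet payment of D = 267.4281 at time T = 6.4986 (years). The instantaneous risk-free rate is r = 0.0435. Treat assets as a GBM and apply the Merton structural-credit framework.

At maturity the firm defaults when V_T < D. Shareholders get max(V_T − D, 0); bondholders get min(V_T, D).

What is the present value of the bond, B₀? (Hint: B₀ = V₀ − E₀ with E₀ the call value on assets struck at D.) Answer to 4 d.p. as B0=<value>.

d₁ = [ln(V₀/D) + (r + σ²/2)T] / (σ√T)
   = [ln(434.4776/267.4281) + (0.0435 + 0.5·0.4068²)·6.4986] / (0.4068·√6.4986)
   = [0.485294 + 0.820404] / 1.037029 = 1.259075
d₂ = d₁ − σ√T = 1.259075 − 1.037029 = 0.222046
N(d₁) = 0.895998,  N(d₂) = 0.587861,  e^(−rT) = 0.753754
E₀ = V₀·N(d₁) − D·e^(−rT)·N(d₂)
   = 434.4776·0.895998 − 267.4281·0.753754·0.587861 = 270.793127
B₀ = V₀ − E₀ = 434.4776 − 270.793127 = 163.684473

B0=163.6845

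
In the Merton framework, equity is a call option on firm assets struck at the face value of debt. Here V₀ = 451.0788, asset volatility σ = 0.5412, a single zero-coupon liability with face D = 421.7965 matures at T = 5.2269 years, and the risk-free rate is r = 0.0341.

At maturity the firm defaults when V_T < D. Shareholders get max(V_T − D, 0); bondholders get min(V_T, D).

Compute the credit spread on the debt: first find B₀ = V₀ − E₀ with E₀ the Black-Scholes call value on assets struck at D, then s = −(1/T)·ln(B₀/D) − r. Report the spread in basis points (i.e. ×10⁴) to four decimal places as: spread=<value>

spread=972.0657

d₁ = [ln(V₀/D) + (r + σ²/2)T] / (σ√T)
   = [ln(451.0788/421.7965) + (0.0341 + 0.5·0.5412²)·5.2269] / (0.5412·√5.2269)
   = [0.067119 + 0.943710] / 1.237314 = 0.816955
d₂ = d₁ − σ√T = 0.816955 − 1.237314 = -0.420359
N(d₁) = 0.793023,  N(d₂) = 0.337111,  e^(−rT) = 0.836744
E₀ = V₀·N(d₁) − D·e^(−rT)·N(d₂)
   = 451.0788·0.793023 − 421.7965·0.836744·0.337111 = 238.737118
B₀ = V₀ − E₀ = 451.0788 − 238.737118 = 212.341682
spread = −(1/T)·ln(B₀/D) − r = −(1/5.2269)·ln(212.341682/421.7965) − 0.0341 = 0.09720657
in basis points: 0.09720657 × 10⁴ = 972.0657 bp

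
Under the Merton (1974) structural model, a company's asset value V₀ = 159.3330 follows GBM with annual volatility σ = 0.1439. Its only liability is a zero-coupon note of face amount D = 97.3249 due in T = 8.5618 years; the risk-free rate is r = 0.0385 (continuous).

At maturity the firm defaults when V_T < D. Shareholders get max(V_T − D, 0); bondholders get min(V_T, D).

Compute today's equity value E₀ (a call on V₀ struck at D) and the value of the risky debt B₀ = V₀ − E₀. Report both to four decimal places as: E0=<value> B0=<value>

E0=89.7577 B0=69.5753

d₁ = [ln(V₀/D) + (r + σ²/2)T] / (σ√T)
   = [ln(159.3330/97.3249) + (0.0385 + 0.5·0.1439²)·8.5618] / (0.1439·√8.5618)
   = [0.492941 + 0.418275] / 0.421059 = 2.164104
d₂ = d₁ − σ√T = 2.164104 − 0.421059 = 1.743045
N(d₁) = 0.984772,  N(d₂) = 0.959337,  e^(−rT) = 0.719190
E₀ = V₀·N(d₁) − D·e^(−rT)·N(d₂)
   = 159.3330·0.984772 − 97.3249·0.719190·0.959337 = 89.757730
B₀ = V₀ − E₀ = 159.3330 − 89.757730 = 69.575270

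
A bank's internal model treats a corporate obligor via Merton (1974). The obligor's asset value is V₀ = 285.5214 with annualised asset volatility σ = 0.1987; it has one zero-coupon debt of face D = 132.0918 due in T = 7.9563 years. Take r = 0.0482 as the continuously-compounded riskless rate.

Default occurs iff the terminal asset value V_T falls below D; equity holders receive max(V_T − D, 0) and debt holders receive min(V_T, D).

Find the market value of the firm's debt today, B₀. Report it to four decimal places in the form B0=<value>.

B0=89.3879

d₁ = [ln(V₀/D) + (r + σ²/2)T] / (σ√T)
   = [ln(285.5214/132.0918) + (0.0482 + 0.5·0.1987²)·7.9563] / (0.1987·√7.9563)
   = [0.770820 + 0.540558] / 0.560471 = 2.339776
d₂ = d₁ − σ√T = 2.339776 − 0.560471 = 1.779305
N(d₁) = 0.990352,  N(d₂) = 0.962405,  e^(−rT) = 0.681476
E₀ = V₀·N(d₁) − D·e^(−rT)·N(d₂)
   = 285.5214·0.990352 − 132.0918·0.681476·0.962405 = 196.133542
B₀ = V₀ − E₀ = 285.5214 − 196.133542 = 89.387858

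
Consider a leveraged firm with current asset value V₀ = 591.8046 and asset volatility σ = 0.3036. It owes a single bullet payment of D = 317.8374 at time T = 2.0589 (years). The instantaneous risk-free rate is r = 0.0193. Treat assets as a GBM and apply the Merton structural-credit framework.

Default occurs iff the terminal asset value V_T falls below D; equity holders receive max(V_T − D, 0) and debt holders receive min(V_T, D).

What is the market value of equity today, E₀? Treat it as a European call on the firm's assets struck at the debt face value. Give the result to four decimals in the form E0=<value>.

d₁ = [ln(V₀/D) + (r + σ²/2)T] / (σ√T)
   = [ln(591.8046/317.8374) + (0.0193 + 0.5·0.3036²)·2.0589] / (0.3036·√2.0589)
   = [0.621637 + 0.134624] / 0.435632 = 1.736010
d₂ = d₁ − σ√T = 1.736010 − 0.435632 = 1.300378
N(d₁) = 0.958719,  N(d₂) = 0.903264,  e^(−rT) = 0.961042
E₀ = V₀·N(d₁) − D·e^(−rT)·N(d₂)
   = 591.8046·0.958719 − 317.8374·0.961042·0.903264 = 291.467494

E0=291.4675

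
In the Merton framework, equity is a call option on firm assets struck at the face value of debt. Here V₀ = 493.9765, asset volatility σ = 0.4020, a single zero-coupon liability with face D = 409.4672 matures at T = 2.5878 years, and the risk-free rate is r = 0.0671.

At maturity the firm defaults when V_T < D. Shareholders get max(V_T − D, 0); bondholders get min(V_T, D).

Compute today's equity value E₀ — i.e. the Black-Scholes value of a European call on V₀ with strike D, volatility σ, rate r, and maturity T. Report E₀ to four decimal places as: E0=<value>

E0=196.5546

d₁ = [ln(V₀/D) + (r + σ²/2)T] / (σ√T)
   = [ln(493.9765/409.4672) + (0.0671 + 0.5·0.4020²)·2.5878] / (0.4020·√2.5878)
   = [0.187631 + 0.382741] / 0.646683 = 0.881996
d₂ = d₁ − σ√T = 0.881996 − 0.646683 = 0.235313
N(d₁) = 0.811111,  N(d₂) = 0.593017,  e^(−rT) = 0.840598
E₀ = V₀·N(d₁) − D·e^(−rT)·N(d₂)
   = 493.9765·0.811111 − 409.4672·0.840598·0.593017 = 196.554564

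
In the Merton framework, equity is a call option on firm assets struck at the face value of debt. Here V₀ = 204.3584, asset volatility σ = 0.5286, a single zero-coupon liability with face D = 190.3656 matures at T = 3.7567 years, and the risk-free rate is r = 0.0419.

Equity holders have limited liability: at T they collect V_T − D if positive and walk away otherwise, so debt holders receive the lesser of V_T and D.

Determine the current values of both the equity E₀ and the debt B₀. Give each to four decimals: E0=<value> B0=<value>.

E0=94.3243 B0=110.0341

d₁ = [ln(V₀/D) + (r + σ²/2)T] / (σ√T)
   = [ln(204.3584/190.3656) + (0.0419 + 0.5·0.5286²)·3.7567] / (0.5286·√3.7567)
   = [0.070929 + 0.682250] / 1.024544 = 0.735136
d₂ = d₁ − σ√T = 0.735136 − 1.024544 = -0.289407
N(d₁) = 0.768872,  N(d₂) = 0.386135,  e^(−rT) = 0.854357
E₀ = V₀·N(d₁) − D·e^(−rT)·N(d₂)
   = 204.3584·0.768872 − 190.3656·0.854357·0.386135 = 94.324328
B₀ = V₀ − E₀ = 204.3584 − 94.324328 = 110.034072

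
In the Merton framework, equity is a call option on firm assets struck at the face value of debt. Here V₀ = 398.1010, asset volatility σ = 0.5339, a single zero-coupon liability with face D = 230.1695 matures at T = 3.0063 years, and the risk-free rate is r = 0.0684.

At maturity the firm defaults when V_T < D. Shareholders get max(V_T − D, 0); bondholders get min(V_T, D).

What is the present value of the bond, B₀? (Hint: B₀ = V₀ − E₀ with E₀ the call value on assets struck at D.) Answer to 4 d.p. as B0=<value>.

d₁ = [ln(V₀/D) + (r + σ²/2)T] / (σ√T)
   = [ln(398.1010/230.1695) + (0.0684 + 0.5·0.5339²)·3.0063] / (0.5339·√3.0063)
   = [0.547890 + 0.634103] / 0.925712 = 1.276846
d₂ = d₁ − σ√T = 1.276846 − 0.925712 = 0.351134
N(d₁) = 0.899172,  N(d₂) = 0.637256,  e^(−rT) = 0.814134
E₀ = V₀·N(d₁) − D·e^(−rT)·N(d₂)
   = 398.1010·0.899172 − 230.1695·0.814134·0.637256 = 238.546586
B₀ = V₀ − E₀ = 398.1010 − 238.546586 = 159.554414

B0=159.5544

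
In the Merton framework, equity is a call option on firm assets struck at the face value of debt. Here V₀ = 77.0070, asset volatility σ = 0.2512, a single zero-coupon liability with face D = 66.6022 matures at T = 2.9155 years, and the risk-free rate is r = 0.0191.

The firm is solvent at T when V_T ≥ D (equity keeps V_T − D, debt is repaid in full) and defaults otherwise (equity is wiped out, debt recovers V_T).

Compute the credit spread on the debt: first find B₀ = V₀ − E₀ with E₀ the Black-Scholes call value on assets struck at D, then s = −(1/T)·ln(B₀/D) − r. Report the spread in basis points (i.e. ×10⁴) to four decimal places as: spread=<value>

spread=351.5032

d₁ = [ln(V₀/D) + (r + σ²/2)T] / (σ√T)
   = [ln(77.0070/66.6022) + (0.0191 + 0.5·0.2512²)·2.9155] / (0.2512·√2.9155)
   = [0.145159 + 0.147672] / 0.428920 = 0.682717
d₂ = d₁ − σ√T = 0.682717 − 0.428920 = 0.253797
N(d₁) = 0.752607,  N(d₂) = 0.600174,  e^(−rT) = 0.945836
E₀ = V₀·N(d₁) − D·e^(−rT)·N(d₂)
   = 77.0070·0.752607 − 66.6022·0.945836·0.600174 = 20.148211
B₀ = V₀ − E₀ = 77.0070 − 20.148211 = 56.858789
spread = −(1/T)·ln(B₀/D) − r = −(1/2.9155)·ln(56.858789/66.6022) − 0.0191 = 0.03515032
in basis points: 0.03515032 × 10⁴ = 351.5032 bp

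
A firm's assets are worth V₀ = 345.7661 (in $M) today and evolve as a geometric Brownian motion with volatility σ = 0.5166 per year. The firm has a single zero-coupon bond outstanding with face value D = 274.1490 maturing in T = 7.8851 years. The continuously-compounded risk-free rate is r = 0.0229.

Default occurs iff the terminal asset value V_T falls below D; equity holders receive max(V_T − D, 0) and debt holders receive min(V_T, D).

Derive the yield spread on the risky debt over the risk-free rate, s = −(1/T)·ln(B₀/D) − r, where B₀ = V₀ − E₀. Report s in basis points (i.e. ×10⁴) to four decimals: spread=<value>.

d₁ = [ln(V₀/D) + (r + σ²/2)T] / (σ√T)
   = [ln(345.7661/274.1490) + (0.0229 + 0.5·0.5166²)·7.8851] / (0.5166·√7.8851)
   = [0.232091 + 1.232739] / 1.450635 = 1.009786
d₂ = d₁ − σ√T = 1.009786 − 1.450635 = -0.440849
N(d₁) = 0.843701,  N(d₂) = 0.329661,  e^(−rT) = 0.834795
E₀ = V₀·N(d₁) − D·e^(−rT)·N(d₂)
   = 345.7661·0.843701 − 274.1490·0.834795·0.329661 = 216.277506
B₀ = V₀ − E₀ = 345.7661 − 216.277506 = 129.488594
spread = −(1/T)·ln(B₀/D) − r = −(1/7.8851)·ln(129.488594/274.1490) − 0.0229 = 0.07222612
in basis points: 0.07222612 × 10⁴ = 722.2612 bp

spread=722.2612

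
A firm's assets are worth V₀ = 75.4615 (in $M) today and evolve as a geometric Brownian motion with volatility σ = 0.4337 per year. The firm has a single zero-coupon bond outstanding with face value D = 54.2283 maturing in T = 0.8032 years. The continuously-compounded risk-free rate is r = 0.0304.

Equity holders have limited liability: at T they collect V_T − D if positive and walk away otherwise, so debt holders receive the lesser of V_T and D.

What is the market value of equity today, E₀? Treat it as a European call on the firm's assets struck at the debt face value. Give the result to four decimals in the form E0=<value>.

E0=24.9225

d₁ = [ln(V₀/D) + (r + σ²/2)T] / (σ√T)
   = [ln(75.4615/54.2283) + (0.0304 + 0.5·0.4337²)·0.8032] / (0.4337·√0.8032)
   = [0.330420 + 0.099957] / 0.388688 = 1.107253
d₂ = d₁ − σ√T = 1.107253 − 0.388688 = 0.718565
N(d₁) = 0.865908,  N(d₂) = 0.763796,  e^(−rT) = 0.975878
E₀ = V₀·N(d₁) − D·e^(−rT)·N(d₂)
   = 75.4615·0.865908 − 54.2283·0.975878·0.763796 = 24.922466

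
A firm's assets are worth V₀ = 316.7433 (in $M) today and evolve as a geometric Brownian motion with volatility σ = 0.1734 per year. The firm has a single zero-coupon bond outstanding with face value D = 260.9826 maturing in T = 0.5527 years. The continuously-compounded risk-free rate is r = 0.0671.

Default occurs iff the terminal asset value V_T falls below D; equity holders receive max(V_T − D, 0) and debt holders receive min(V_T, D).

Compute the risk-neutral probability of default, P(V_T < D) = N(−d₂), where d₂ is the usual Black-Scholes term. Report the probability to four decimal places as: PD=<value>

d₁ = [ln(V₀/D) + (r + σ²/2)T] / (σ√T)
   = [ln(316.7433/260.9826) + (0.0671 + 0.5·0.1734²)·0.5527] / (0.1734·√0.5527)
   = [0.193638 + 0.045395] / 0.128912 = 1.854234
d₂ = d₁ − σ√T = 1.854234 − 0.128912 = 1.725322
risk-neutral PD = N(−d₂) = N(-1.725322) = 0.042235

PD=0.0422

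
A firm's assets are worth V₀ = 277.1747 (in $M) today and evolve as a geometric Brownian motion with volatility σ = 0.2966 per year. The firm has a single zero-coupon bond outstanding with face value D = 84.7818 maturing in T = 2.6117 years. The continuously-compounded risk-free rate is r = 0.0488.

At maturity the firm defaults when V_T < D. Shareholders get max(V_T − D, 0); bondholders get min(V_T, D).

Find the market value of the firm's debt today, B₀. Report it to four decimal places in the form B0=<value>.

B0=74.5734

d₁ = [ln(V₀/D) + (r + σ²/2)T] / (σ√T)
   = [ln(277.1747/84.7818) + (0.0488 + 0.5·0.2966²)·2.6117] / (0.2966·√2.6117)
   = [1.184567 + 0.242329] / 0.479328 = 2.976867
d₂ = d₁ − σ√T = 2.976867 − 0.479328 = 2.497539
N(d₁) = 0.998544,  N(d₂) = 0.993747,  e^(−rT) = 0.880337
E₀ = V₀·N(d₁) − D·e^(−rT)·N(d₂)
   = 277.1747·0.998544 − 84.7818·0.880337·0.993747 = 202.601296
B₀ = V₀ − E₀ = 277.1747 − 202.601296 = 74.573404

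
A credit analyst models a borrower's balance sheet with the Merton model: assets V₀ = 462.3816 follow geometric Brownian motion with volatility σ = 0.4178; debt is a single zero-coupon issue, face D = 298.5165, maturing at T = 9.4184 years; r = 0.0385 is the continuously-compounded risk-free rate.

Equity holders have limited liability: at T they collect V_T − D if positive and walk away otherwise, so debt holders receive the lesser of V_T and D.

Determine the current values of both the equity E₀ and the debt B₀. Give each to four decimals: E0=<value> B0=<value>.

d₁ = [ln(V₀/D) + (r + σ²/2)T] / (σ√T)
   = [ln(462.3816/298.5165) + (0.0385 + 0.5·0.4178²)·9.4184] / (0.4178·√9.4184)
   = [0.437565 + 1.184631] / 1.282204 = 1.265163
d₂ = d₁ − σ√T = 1.265163 − 1.282204 = -0.017040
N(d₁) = 0.897094,  N(d₂) = 0.493202,  e^(−rT) = 0.695859
E₀ = V₀·N(d₁) − D·e^(−rT)·N(d₂)
   = 462.3816·0.897094 − 298.5165·0.695859·0.493202 = 312.348968
B₀ = V₀ − E₀ = 462.3816 − 312.348968 = 150.032632

E0=312.3490 B0=150.0326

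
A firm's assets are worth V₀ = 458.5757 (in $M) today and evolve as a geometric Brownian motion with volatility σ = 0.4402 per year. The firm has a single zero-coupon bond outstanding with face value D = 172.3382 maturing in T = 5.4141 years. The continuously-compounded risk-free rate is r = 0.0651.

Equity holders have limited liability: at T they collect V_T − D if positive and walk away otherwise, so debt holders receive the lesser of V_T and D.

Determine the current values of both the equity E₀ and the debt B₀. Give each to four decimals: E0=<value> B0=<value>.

d₁ = [ln(V₀/D) + (r + σ²/2)T] / (σ√T)
   = [ln(458.5757/172.3382) + (0.0651 + 0.5·0.4402²)·5.4141] / (0.4402·√5.4141)
   = [0.978667 + 0.877019] / 1.024267 = 1.811721
d₂ = d₁ − σ√T = 1.811721 − 1.024267 = 0.787454
N(d₁) = 0.964985,  N(d₂) = 0.784492,  e^(−rT) = 0.702958
E₀ = V₀·N(d₁) − D·e^(−rT)·N(d₂)
   = 458.5757·0.964985 − 172.3382·0.702958·0.784492 = 347.480343
B₀ = V₀ − E₀ = 458.5757 − 347.480343 = 111.095357

E0=347.4803 B0=111.0954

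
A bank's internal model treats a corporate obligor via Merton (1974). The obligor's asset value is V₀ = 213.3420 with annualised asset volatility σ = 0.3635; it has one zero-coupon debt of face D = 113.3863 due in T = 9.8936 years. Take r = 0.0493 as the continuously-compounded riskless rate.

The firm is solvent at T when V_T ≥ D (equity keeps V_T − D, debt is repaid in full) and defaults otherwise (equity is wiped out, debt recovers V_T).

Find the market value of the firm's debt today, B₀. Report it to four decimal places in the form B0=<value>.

d₁ = [ln(V₀/D) + (r + σ²/2)T] / (σ√T)
   = [ln(213.3420/113.3863) + (0.0493 + 0.5·0.3635²)·9.8936] / (0.3635·√9.8936)
   = [0.632096 + 1.141386] / 1.143356 = 1.551119
d₂ = d₁ − σ√T = 1.551119 − 1.143356 = 0.407763
N(d₁) = 0.939563,  N(d₂) = 0.658276,  e^(−rT) = 0.614004
E₀ = V₀·N(d₁) − D·e^(−rT)·N(d₂)
   = 213.3420·0.939563 − 113.3863·0.614004·0.658276 = 154.619425
B₀ = V₀ − E₀ = 213.3420 − 154.619425 = 58.722575

B0=58.7226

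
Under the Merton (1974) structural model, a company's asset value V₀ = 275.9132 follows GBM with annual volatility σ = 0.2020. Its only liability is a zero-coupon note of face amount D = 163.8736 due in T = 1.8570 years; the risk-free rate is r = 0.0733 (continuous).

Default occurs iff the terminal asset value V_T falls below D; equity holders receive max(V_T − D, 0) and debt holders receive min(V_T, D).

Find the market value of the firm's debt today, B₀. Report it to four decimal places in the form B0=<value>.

B0=142.8656

d₁ = [ln(V₀/D) + (r + σ²/2)T] / (σ√T)
   = [ln(275.9132/163.8736) + (0.0733 + 0.5·0.2020²)·1.8570] / (0.2020·√1.8570)
   = [0.520991 + 0.174005] / 0.275269 = 2.524787
d₂ = d₁ − σ√T = 2.524787 − 0.275269 = 2.249518
N(d₁) = 0.994212,  N(d₂) = 0.987760,  e^(−rT) = 0.872740
E₀ = V₀·N(d₁) − D·e^(−rT)·N(d₂)
   = 275.9132·0.994212 − 163.8736·0.872740·0.987760 = 133.047646
B₀ = V₀ − E₀ = 275.9132 − 133.047646 = 142.865554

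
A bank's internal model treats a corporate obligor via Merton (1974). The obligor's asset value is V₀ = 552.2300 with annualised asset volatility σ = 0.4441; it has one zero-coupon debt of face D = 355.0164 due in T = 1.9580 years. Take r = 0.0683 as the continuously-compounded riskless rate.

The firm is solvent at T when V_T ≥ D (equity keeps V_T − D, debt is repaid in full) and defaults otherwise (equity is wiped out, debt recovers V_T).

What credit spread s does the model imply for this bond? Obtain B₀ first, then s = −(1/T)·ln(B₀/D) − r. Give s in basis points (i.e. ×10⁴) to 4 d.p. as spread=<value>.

d₁ = [ln(V₀/D) + (r + σ²/2)T] / (σ√T)
   = [ln(552.2300/355.0164) + (0.0683 + 0.5·0.4441²)·1.9580] / (0.4441·√1.9580)
   = [0.441801 + 0.326814] / 0.621423 = 1.236864
d₂ = d₁ − σ√T = 1.236864 − 0.621423 = 0.615441
N(d₁) = 0.891931,  N(d₂) = 0.730868,  e^(−rT) = 0.874825
E₀ = V₀·N(d₁) − D·e^(−rT)·N(d₂)
   = 552.2300·0.891931 − 355.0164·0.874825·0.730868 = 265.560112
B₀ = V₀ − E₀ = 552.2300 − 265.560112 = 286.669888
spread = −(1/T)·ln(B₀/D) − r = −(1/1.9580)·ln(286.669888/355.0164) − 0.0683 = 0.04090973
in basis points: 0.04090973 × 10⁴ = 409.0973 bp

spread=409.0973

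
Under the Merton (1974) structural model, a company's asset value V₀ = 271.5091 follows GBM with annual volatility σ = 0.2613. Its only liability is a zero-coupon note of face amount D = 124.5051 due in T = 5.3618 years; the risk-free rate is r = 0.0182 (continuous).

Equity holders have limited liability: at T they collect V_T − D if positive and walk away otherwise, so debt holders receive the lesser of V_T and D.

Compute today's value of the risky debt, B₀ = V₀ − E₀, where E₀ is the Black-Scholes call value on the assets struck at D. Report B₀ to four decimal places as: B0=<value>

B0=109.5635

d₁ = [ln(V₀/D) + (r + σ²/2)T] / (σ√T)
   = [ln(271.5091/124.5051) + (0.0182 + 0.5·0.2613²)·5.3618] / (0.2613·√5.3618)
   = [0.779649 + 0.280630] / 0.605055 = 1.752369
d₂ = d₁ − σ√T = 1.752369 − 0.605055 = 1.147314
N(d₁) = 0.960145,  N(d₂) = 0.874374,  e^(−rT) = 0.907025
E₀ = V₀·N(d₁) − D·e^(−rT)·N(d₂)
   = 271.5091·0.960145 − 124.5051·0.907025·0.874374 = 161.945602
B₀ = V₀ − E₀ = 271.5091 − 161.945602 = 109.563498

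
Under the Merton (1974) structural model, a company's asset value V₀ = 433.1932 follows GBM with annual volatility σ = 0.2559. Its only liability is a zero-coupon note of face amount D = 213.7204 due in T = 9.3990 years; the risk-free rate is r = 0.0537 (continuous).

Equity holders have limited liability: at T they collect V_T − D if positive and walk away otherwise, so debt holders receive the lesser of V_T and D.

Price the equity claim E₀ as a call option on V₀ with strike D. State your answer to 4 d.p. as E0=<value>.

d₁ = [ln(V₀/D) + (r + σ²/2)T] / (σ√T)
   = [ln(433.1932/213.7204) + (0.0537 + 0.5·0.2559²)·9.3990] / (0.2559·√9.3990)
   = [0.706515 + 0.812472] / 0.784533 = 1.936168
d₂ = d₁ − σ√T = 1.936168 − 0.784533 = 1.151635
N(d₁) = 0.973576,  N(d₂) = 0.875265,  e^(−rT) = 0.603671
E₀ = V₀·N(d₁) − D·e^(−rT)·N(d₂)
   = 433.1932·0.973576 − 213.7204·0.603671·0.875265 = 308.822903

E0=308.8229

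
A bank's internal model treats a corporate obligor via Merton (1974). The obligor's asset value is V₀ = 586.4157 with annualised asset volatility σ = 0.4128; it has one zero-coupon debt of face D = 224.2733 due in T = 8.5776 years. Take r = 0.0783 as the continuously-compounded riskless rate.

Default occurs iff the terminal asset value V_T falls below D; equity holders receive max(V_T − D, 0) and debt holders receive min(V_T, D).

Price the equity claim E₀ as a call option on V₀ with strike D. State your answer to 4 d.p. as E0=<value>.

d₁ = [ln(V₀/D) + (r + σ²/2)T] / (σ√T)
   = [ln(586.4157/224.2733) + (0.0783 + 0.5·0.4128²)·8.5776] / (0.4128·√8.5776)
   = [0.961164 + 1.402454] / 1.208990 = 1.955035
d₂ = d₁ − σ√T = 1.955035 − 1.208990 = 0.746046
N(d₁) = 0.974711,  N(d₂) = 0.772180,  e^(−rT) = 0.510877
E₀ = V₀·N(d₁) − D·e^(−rT)·N(d₂)
   = 586.4157·0.974711 − 224.2733·0.510877·0.772180 = 483.112179

E0=483.1122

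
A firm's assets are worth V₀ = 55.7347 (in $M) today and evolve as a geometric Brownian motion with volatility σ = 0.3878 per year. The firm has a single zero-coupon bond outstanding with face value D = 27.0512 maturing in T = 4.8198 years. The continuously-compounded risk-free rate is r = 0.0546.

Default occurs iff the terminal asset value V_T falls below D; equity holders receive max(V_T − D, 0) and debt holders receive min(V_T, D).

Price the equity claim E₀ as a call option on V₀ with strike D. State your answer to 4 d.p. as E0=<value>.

d₁ = [ln(V₀/D) + (r + σ²/2)T] / (σ√T)
   = [ln(55.7347/27.0512) + (0.0546 + 0.5·0.3878²)·4.8198] / (0.3878·√4.8198)
   = [0.722872 + 0.625583] / 0.851378 = 1.583850
d₂ = d₁ − σ√T = 1.583850 − 0.851378 = 0.732472
N(d₁) = 0.943386,  N(d₂) = 0.768060,  e^(−rT) = 0.768618
E₀ = V₀·N(d₁) − D·e^(−rT)·N(d₂)
   = 55.7347·0.943386 − 27.0512·0.768618·0.768060 = 36.609808

E0=36.6098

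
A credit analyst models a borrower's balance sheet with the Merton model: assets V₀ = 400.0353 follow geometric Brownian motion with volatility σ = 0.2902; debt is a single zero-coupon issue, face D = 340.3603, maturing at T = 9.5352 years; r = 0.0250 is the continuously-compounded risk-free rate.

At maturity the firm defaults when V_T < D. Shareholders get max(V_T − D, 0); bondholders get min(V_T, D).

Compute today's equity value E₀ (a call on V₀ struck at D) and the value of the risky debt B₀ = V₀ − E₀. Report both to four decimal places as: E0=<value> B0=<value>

d₁ = [ln(V₀/D) + (r + σ²/2)T] / (σ√T)
   = [ln(400.0353/340.3603) + (0.0250 + 0.5·0.2902²)·9.5352] / (0.2902·√9.5352)
   = [0.161548 + 0.639888] / 0.896112 = 0.894348
d₂ = d₁ − σ√T = 0.894348 − 0.896112 = -0.001764
N(d₁) = 0.814432,  N(d₂) = 0.499296,  e^(−rT) = 0.787903
E₀ = V₀·N(d₁) − D·e^(−rT)·N(d₂)
   = 400.0353·0.814432 − 340.3603·0.787903·0.499296 = 191.904839
B₀ = V₀ − E₀ = 400.0353 − 191.904839 = 208.130461

E0=191.9048 B0=208.1305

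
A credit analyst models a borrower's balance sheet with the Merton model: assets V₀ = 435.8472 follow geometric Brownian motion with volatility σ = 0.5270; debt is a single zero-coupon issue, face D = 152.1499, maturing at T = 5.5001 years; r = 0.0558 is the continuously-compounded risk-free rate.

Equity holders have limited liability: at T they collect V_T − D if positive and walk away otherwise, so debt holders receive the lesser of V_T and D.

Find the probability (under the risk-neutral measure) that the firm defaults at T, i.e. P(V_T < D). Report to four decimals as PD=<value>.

PD=0.3149

d₁ = [ln(V₀/D) + (r + σ²/2)T] / (σ√T)
   = [ln(435.8472/152.1499) + (0.0558 + 0.5·0.5270²)·5.5001] / (0.5270·√5.5001)
   = [1.052426 + 1.070674] / 1.235936 = 1.717807
d₂ = d₁ − σ√T = 1.717807 − 1.235936 = 0.481872
risk-neutral PD = N(−d₂) = N(-0.481872) = 0.314949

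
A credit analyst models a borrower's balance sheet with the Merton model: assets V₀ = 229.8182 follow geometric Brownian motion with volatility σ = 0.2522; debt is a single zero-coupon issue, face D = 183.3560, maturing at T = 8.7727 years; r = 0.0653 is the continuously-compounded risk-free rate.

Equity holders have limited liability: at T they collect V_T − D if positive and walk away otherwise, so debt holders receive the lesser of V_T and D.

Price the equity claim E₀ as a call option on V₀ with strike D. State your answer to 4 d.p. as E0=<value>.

E0=134.4448

d₁ = [ln(V₀/D) + (r + σ²/2)T] / (σ√T)
   = [ln(229.8182/183.3560) + (0.0653 + 0.5·0.2522²)·8.7727] / (0.2522·√8.7727)
   = [0.225859 + 0.851850] / 0.746985 = 1.442746
d₂ = d₁ − σ√T = 1.442746 − 0.746985 = 0.695761
N(d₁) = 0.925454,  N(d₂) = 0.756711,  e^(−rT) = 0.563912
E₀ = V₀·N(d₁) − D·e^(−rT)·N(d₂)
   = 229.8182·0.925454 − 183.3560·0.563912·0.756711 = 134.444824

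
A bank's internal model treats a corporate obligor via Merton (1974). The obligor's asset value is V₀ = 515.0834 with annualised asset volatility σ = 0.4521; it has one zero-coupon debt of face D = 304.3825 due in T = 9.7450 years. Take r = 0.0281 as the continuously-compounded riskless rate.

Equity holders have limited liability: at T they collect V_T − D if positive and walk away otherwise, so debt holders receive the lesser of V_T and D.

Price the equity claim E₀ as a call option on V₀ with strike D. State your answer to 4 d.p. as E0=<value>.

E0=359.7950

d₁ = [ln(V₀/D) + (r + σ²/2)T] / (σ√T)
   = [ln(515.0834/304.3825) + (0.0281 + 0.5·0.4521²)·9.7450] / (0.4521·√9.7450)
   = [0.526044 + 1.269746] / 1.411320 = 1.272419
d₂ = d₁ − σ√T = 1.272419 − 1.411320 = -0.138901
N(d₁) = 0.898388,  N(d₂) = 0.444764,  e^(−rT) = 0.760458
E₀ = V₀·N(d₁) − D·e^(−rT)·N(d₂)
   = 515.0834·0.898388 − 304.3825·0.760458·0.444764 = 359.795048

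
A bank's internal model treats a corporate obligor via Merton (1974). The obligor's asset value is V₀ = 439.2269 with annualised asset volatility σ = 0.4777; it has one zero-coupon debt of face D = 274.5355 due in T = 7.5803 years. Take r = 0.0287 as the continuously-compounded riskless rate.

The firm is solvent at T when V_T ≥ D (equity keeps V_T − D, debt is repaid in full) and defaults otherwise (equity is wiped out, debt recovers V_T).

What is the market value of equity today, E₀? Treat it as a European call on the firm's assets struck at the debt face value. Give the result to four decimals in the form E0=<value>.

d₁ = [ln(V₀/D) + (r + σ²/2)T] / (σ√T)
   = [ln(439.2269/274.5355) + (0.0287 + 0.5·0.4777²)·7.5803] / (0.4777·√7.5803)
   = [0.469936 + 1.082457] / 1.315220 = 1.180329
d₂ = d₁ − σ√T = 1.180329 − 1.315220 = -0.134891
N(d₁) = 0.881065,  N(d₂) = 0.446349,  e^(−rT) = 0.804484
E₀ = V₀·N(d₁) − D·e^(−rT)·N(d₂)
   = 439.2269·0.881065 − 274.5355·0.804484·0.446349 = 288.407246

E0=288.4072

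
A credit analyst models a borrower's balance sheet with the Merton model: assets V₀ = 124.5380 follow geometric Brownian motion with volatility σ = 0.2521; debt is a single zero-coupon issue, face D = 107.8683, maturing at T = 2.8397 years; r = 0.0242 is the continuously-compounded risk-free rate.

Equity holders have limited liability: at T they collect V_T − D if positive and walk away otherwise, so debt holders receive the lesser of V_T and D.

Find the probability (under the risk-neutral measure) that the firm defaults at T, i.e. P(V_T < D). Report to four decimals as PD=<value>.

PD=0.3868

d₁ = [ln(V₀/D) + (r + σ²/2)T] / (σ√T)
   = [ln(124.5380/107.8683) + (0.0242 + 0.5·0.2521²)·2.8397] / (0.2521·√2.8397)
   = [0.143700 + 0.158958] / 0.424824 = 0.712432
d₂ = d₁ − σ√T = 0.712432 − 0.424824 = 0.287608
risk-neutral PD = N(−d₂) = N(-0.287608) = 0.386823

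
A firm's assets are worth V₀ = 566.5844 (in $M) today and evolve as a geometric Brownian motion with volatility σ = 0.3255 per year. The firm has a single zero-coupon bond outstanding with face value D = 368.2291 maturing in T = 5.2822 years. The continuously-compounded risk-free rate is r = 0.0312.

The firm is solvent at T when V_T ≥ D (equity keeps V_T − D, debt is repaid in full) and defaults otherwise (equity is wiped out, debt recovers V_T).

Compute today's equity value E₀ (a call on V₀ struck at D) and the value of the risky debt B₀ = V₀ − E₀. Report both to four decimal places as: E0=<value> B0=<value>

E0=290.8446 B0=275.7398

d₁ = [ln(V₀/D) + (r + σ²/2)T] / (σ√T)
   = [ln(566.5844/368.2291) + (0.0312 + 0.5·0.3255²)·5.2822] / (0.3255·√5.2822)
   = [0.430921 + 0.444630] / 0.748098 = 1.170369
d₂ = d₁ − σ√T = 1.170369 − 0.748098 = 0.422271
N(d₁) = 0.879074,  N(d₂) = 0.663586,  e^(−rT) = 0.848059
E₀ = V₀·N(d₁) − D·e^(−rT)·N(d₂)
   = 566.5844·0.879074 − 368.2291·0.848059·0.663586 = 290.844608
B₀ = V₀ − E₀ = 566.5844 − 290.844608 = 275.739792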